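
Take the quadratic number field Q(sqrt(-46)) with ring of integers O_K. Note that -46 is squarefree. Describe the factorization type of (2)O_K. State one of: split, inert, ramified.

p ramifies

d = -46 ≡ 2 (mod 4), so O_K = ℤ[√-46] and disc(K) = 4d = -184.
2 divides disc(K) = -184, so 2 ramifies.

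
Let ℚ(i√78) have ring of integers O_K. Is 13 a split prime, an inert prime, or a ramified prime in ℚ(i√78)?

Since -78 ≢ 1 mod 4, the ring of integers is ℤ[√-78] with discriminant 4·(-78) = -312.
Ramification test: 13 | -312. The prime 13 ramifies in K.

ramified — (13) = 𝔭²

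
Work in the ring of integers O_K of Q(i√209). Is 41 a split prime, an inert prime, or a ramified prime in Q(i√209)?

Since -209 ≢ 1 mod 4, the ring of integers is ℤ[√-209] with discriminant 4·(-209) = -836.
Since gcd(41, -836) = 1 the prime 41 does not ramify.
Legendre symbol by Euler's criterion: (-209/41) ≡ (-209)^20 ≡ 1 (mod 41), i.e. (-209/41) = 1.
d is a quadratic residue mod p, hence 41 splits in O_K.

splits completely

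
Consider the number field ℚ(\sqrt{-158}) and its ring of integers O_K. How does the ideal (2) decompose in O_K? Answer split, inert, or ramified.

ramified — (2) = 𝔭²

Since -158 ≢ 1 mod 4, the ring of integers is ℤ[√-158] with discriminant 4·(-158) = -632.
2 divides disc(K) = -632, so 2 ramifies.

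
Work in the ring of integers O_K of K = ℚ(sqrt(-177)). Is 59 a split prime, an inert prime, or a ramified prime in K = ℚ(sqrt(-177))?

ramifies in O_K

d = -177 ≡ 3 (mod 4), so O_K = ℤ[√-177] and disc(K) = 4d = -708.
disc(K) = -708 = 59·(-12), so p = 59 is ramified.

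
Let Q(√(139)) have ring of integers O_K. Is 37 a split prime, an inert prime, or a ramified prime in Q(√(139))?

139 mod 4 = 3, hence disc K = 4·139 = 556 and O_K = ℤ[√139].
Since gcd(37, 556) = 1 the prime 37 does not ramify.
(139/37) = 28^18 mod 37 = 1, giving Legendre symbol 1.
(139/37) = 1, so 37 splits.

split — (37) = 𝔭₁𝔭₂ with 𝔭₁ ≠ 𝔭₂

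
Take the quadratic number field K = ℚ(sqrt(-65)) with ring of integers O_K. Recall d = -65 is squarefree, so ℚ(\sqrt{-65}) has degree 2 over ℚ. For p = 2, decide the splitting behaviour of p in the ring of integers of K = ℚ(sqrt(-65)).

ramifies in O_K

Since -65 ≢ 1 mod 4, the ring of integers is ℤ[√-65] with discriminant 4·(-65) = -260.
2 divides disc(K) = -260, so 2 ramifies.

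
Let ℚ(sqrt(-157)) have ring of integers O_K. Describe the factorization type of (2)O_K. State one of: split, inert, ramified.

ramified — (2) = 𝔭²

d = -157 ≡ 3 (mod 4), so O_K = ℤ[√-157] and disc(K) = 4d = -628.
disc(K) = -628 = 2·(-314), so p = 2 is ramified.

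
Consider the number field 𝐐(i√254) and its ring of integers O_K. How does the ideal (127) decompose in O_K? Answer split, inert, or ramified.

p ramifies

-254 mod 4 = 2, hence disc K = 4·(-254) = -1016 and O_K = ℤ[√-254].
disc(K) = -1016 = 127·(-8), so p = 127 is ramified.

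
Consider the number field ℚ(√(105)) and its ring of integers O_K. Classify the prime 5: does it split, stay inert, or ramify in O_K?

d = 105 ≡ 1 (mod 4), so O_K = ℤ[(1+√105)/2] and disc(K) = d = 105.
5 divides disc(K) = 105, so 5 ramifies.

5 is ramified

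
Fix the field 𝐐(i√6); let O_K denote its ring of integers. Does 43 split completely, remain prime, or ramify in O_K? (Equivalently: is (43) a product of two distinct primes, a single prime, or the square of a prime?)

-6 mod 4 = 2, hence disc K = 4·(-6) = -24 and O_K = ℤ[√-6].
Since gcd(43, -24) = 1 the prime 43 does not ramify.
Legendre symbol by Euler's criterion: (-6/43) ≡ (-6)^21 ≡ 42 (mod 43), i.e. (-6/43) = -1.
Legendre symbol -1 ⇒ 43 is inert.

43 remains inert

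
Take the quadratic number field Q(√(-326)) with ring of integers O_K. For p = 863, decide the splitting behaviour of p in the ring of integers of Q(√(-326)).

863 remains inert

Since -326 ≢ 1 mod 4, the ring of integers is ℤ[√-326] with discriminant 4·(-326) = -1304.
863 ∤ -1304, so 863 is unramified.
Compute (-326/863) via Euler: 537^((863-1)/2) mod 863 = 862, so (-326/863) = -1.
(-326/863) = -1, so 863 is inert.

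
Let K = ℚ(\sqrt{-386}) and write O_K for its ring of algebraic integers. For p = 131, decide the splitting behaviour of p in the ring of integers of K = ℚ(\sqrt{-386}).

p splits

Since -386 ≢ 1 mod 4, the ring of integers is ℤ[√-386] with discriminant 4·(-386) = -1544.
Since gcd(131, -1544) = 1 the prime 131 does not ramify.
Compute (-386/131) via Euler: 7^((131-1)/2) mod 131 = 1, so (-386/131) = 1.
(-386/131) = 1, so 131 splits.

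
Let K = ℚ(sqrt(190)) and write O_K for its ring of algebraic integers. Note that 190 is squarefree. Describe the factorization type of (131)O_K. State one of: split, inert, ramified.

190 mod 4 = 2, hence disc K = 4·190 = 760 and O_K = ℤ[√190].
Since gcd(131, 760) = 1 the prime 131 does not ramify.
Legendre symbol by Euler's criterion: (190/131) ≡ 190^65 ≡ 1 (mod 131), i.e. (190/131) = 1.
d is a quadratic residue mod p, hence 131 splits in O_K.

split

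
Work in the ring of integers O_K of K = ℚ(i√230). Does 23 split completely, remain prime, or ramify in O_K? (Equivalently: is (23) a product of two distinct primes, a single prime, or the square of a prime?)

23 is ramified

Since -230 ≢ 1 mod 4, the ring of integers is ℤ[√-230] with discriminant 4·(-230) = -920.
Ramification test: 23 | -920. The prime 23 ramifies in K.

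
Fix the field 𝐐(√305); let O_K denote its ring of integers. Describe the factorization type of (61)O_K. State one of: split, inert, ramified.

ramified — (61) = 𝔭²

d = 305 ≡ 1 (mod 4), so O_K = ℤ[(1+√305)/2] and disc(K) = d = 305.
Ramification test: 61 | 305. The prime 61 ramifies in K.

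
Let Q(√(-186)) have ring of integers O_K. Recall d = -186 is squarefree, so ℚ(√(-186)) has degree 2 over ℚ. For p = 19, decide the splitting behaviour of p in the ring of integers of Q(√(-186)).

-186 mod 4 = 2, hence disc K = 4·(-186) = -744 and O_K = ℤ[√-186].
disc(K) = -744 is not divisible by 19; 19 is unramified.
(-186/19) = 4^9 mod 19 = 1, giving Legendre symbol 1.
(-186/19) = 1, so 19 splits.

split — (19) = 𝔭₁𝔭₂ with 𝔭₁ ≠ 𝔭₂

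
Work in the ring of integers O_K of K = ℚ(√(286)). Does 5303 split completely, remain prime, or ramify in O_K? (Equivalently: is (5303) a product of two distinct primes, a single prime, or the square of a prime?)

Since 286 ≢ 1 mod 4, the ring of integers is ℤ[√286] with discriminant 4·286 = 1144.
disc(K) = 1144 is not divisible by 5303; 5303 is unramified.
Euler's criterion: 286^2651 mod 5303 = 5302. Thus (286|5303) = -1.
Legendre symbol -1 ⇒ 5303 is inert.

inert — (5303) stays prime in O_K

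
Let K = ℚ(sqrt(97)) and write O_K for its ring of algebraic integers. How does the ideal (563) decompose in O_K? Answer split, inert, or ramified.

Since 97 ≡ 1 mod 4, the ring of integers is ℤ[(1+√97)/2] with discriminant 97.
Since gcd(563, 97) = 1 the prime 563 does not ramify.
Compute (97/563) via Euler: 97^((563-1)/2) mod 563 = 562, so (97/563) = -1.
Legendre symbol -1 ⇒ 563 is inert.

inert — (563) stays prime in O_K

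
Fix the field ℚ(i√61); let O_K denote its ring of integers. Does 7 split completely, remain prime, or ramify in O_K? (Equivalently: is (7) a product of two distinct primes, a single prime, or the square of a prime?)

Since -61 ≢ 1 mod 4, the ring of integers is ℤ[√-61] with discriminant 4·(-61) = -244.
disc(K) = -244 is not divisible by 7; 7 is unramified.
Compute (-61/7) via Euler: 2^((7-1)/2) mod 7 = 1, so (-61/7) = 1.
d is a quadratic residue mod p, hence 7 splits in O_K.

p splits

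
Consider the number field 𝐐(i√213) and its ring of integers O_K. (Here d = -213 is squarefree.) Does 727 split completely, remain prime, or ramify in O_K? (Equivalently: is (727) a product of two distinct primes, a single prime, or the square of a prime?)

split — (727) = 𝔭₁𝔭₂ with 𝔭₁ ≠ 𝔭₂

Since -213 ≢ 1 mod 4, the ring of integers is ℤ[√-213] with discriminant 4·(-213) = -852.
disc(K) = -852 is not divisible by 727; 727 is unramified.
Compute (-213/727) via Euler: 514^((727-1)/2) mod 727 = 1, so (-213/727) = 1.
Legendre symbol 1 ⇒ 727 is split.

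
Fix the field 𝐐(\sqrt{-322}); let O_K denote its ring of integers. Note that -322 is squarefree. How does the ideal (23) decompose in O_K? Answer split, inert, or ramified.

ramified

Since -322 ≢ 1 mod 4, the ring of integers is ℤ[√-322] with discriminant 4·(-322) = -1288.
23 divides disc(K) = -1288, so 23 ramifies.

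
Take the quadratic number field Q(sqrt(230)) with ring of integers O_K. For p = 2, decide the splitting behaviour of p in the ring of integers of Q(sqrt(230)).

d = 230 ≡ 2 (mod 4), so O_K = ℤ[√230] and disc(K) = 4d = 920.
2 divides disc(K) = 920, so 2 ramifies.

p ramifies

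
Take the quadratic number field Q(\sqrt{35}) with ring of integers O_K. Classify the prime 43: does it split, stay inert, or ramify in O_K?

35 mod 4 = 3, hence disc K = 4·35 = 140 and O_K = ℤ[√35].
43 ∤ 140, so 43 is unramified.
Legendre symbol by Euler's criterion: (35/43) ≡ 35^21 ≡ 1 (mod 43), i.e. (35/43) = 1.
(35/43) = 1, so 43 splits.

splits completely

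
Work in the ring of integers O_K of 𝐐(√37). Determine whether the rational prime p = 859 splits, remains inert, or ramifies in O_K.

859 remains inert

Since 37 ≡ 1 mod 4, the ring of integers is ℤ[(1+√37)/2] with discriminant 37.
disc(K) = 37 is not divisible by 859; 859 is unramified.
Compute (37/859) via Euler: 37^((859-1)/2) mod 859 = 858, so (37/859) = -1.
(37/859) = -1, so 859 is inert.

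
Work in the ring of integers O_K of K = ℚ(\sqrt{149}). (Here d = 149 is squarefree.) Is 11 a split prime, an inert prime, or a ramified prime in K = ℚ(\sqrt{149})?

inert — (11) stays prime in O_K

Since 149 ≡ 1 mod 4, the ring of integers is ℤ[(1+√149)/2] with discriminant 149.
11 ∤ 149, so 11 is unramified.
(149/11) = 6^5 mod 11 = 10, giving Legendre symbol -1.
Legendre symbol -1 ⇒ 11 is inert.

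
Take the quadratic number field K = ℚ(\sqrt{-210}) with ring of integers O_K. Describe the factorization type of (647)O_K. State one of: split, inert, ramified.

split — (647) = 𝔭₁𝔭₂ with 𝔭₁ ≠ 𝔭₂

Since -210 ≢ 1 mod 4, the ring of integers is ℤ[√-210] with discriminant 4·(-210) = -840.
647 ∤ -840, so 647 is unramified.
Legendre symbol by Euler's criterion: (-210/647) ≡ (-210)^323 ≡ 1 (mod 647), i.e. (-210/647) = 1.
d is a quadratic residue mod p, hence 647 splits in O_K.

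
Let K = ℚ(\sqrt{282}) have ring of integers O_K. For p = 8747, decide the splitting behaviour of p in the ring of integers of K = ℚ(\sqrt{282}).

remains prime (inert)

d = 282 ≡ 2 (mod 4), so O_K = ℤ[√282] and disc(K) = 4d = 1128.
8747 ∤ 1128, so 8747 is unramified.
Compute (282/8747) via Euler: 282^((8747-1)/2) mod 8747 = 8746, so (282/8747) = -1.
d is a non-residue mod p, hence 8747 remains inert in O_K.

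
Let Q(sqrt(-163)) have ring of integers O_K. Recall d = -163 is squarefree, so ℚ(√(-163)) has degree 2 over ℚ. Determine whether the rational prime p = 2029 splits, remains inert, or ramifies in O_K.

d = -163 ≡ 1 (mod 4), so O_K = ℤ[(1+√-163)/2] and disc(K) = d = -163.
2029 ∤ -163, so 2029 is unramified.
Legendre symbol by Euler's criterion: (-163/2029) ≡ (-163)^1014 ≡ 2028 (mod 2029), i.e. (-163/2029) = -1.
Legendre symbol -1 ⇒ 2029 is inert.

remains prime (inert)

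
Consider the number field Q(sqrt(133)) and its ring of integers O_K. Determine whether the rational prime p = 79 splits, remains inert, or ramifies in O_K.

79 remains inert

Since 133 ≡ 1 mod 4, the ring of integers is ℤ[(1+√133)/2] with discriminant 133.
Since gcd(79, 133) = 1 the prime 79 does not ramify.
Euler's criterion: 133^39 mod 79 = 78. Thus (133|79) = -1.
d is a non-residue mod p, hence 79 remains inert in O_K.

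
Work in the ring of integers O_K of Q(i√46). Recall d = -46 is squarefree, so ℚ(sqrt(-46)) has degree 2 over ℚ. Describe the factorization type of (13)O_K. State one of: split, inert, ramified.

d = -46 ≡ 2 (mod 4), so O_K = ℤ[√-46] and disc(K) = 4d = -184.
disc(K) = -184 is not divisible by 13; 13 is unramified.
Compute (-46/13) via Euler: 6^((13-1)/2) mod 13 = 12, so (-46/13) = -1.
d is a non-residue mod p, hence 13 remains inert in O_K.

remains prime (inert)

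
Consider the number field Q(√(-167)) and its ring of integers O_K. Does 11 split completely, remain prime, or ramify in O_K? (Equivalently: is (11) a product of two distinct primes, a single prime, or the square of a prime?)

-167 mod 4 = 1, hence disc K = -167 and O_K = ℤ[(1+√-167)/2].
Since gcd(11, -167) = 1 the prime 11 does not ramify.
Legendre symbol by Euler's criterion: (-167/11) ≡ (-167)^5 ≡ 1 (mod 11), i.e. (-167/11) = 1.
(-167/11) = 1, so 11 splits.

split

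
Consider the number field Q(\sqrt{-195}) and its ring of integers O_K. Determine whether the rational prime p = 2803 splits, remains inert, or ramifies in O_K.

split — (2803) = 𝔭₁𝔭₂ with 𝔭₁ ≠ 𝔭₂

d = -195 ≡ 1 (mod 4), so O_K = ℤ[(1+√-195)/2] and disc(K) = d = -195.
disc(K) = -195 is not divisible by 2803; 2803 is unramified.
Legendre symbol by Euler's criterion: (-195/2803) ≡ (-195)^1401 ≡ 1 (mod 2803), i.e. (-195/2803) = 1.
(-195/2803) = 1, so 2803 splits.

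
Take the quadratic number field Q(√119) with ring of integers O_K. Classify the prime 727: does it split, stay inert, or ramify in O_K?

split

d = 119 ≡ 3 (mod 4), so O_K = ℤ[√119] and disc(K) = 4d = 476.
disc(K) = 476 is not divisible by 727; 727 is unramified.
Euler's criterion: 119^363 mod 727 = 1. Thus (119|727) = 1.
(119/727) = 1, so 727 splits.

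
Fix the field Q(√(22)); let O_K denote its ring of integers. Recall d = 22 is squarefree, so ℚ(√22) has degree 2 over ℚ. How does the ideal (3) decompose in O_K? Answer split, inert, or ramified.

split — (3) = 𝔭₁𝔭₂ with 𝔭₁ ≠ 𝔭₂

22 mod 4 = 2, hence disc K = 4·22 = 88 and O_K = ℤ[√22].
3 ∤ 88, so 3 is unramified.
Euler's criterion: 22^1 mod 3 = 1. Thus (22|3) = 1.
(22/3) = 1, so 3 splits.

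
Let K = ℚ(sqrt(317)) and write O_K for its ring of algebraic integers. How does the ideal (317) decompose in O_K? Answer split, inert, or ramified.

d = 317 ≡ 1 (mod 4), so O_K = ℤ[(1+√317)/2] and disc(K) = d = 317.
disc(K) = 317 = 317·1, so p = 317 is ramified.

p ramifies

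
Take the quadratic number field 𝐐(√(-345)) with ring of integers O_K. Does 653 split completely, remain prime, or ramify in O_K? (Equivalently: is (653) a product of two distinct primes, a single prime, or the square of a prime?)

-345 mod 4 = 3, hence disc K = 4·(-345) = -1380 and O_K = ℤ[√-345].
disc(K) = -1380 is not divisible by 653; 653 is unramified.
Euler's criterion: (-345)^326 mod 653 = 1. Thus (-345|653) = 1.
(-345/653) = 1, so 653 splits.

split — (653) = 𝔭₁𝔭₂ with 𝔭₁ ≠ 𝔭₂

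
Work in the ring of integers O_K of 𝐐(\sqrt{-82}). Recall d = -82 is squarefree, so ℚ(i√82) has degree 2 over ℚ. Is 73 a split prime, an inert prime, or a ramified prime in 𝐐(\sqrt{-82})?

splits completely

-82 mod 4 = 2, hence disc K = 4·(-82) = -328 and O_K = ℤ[√-82].
disc(K) = -328 is not divisible by 73; 73 is unramified.
Compute (-82/73) via Euler: 64^((73-1)/2) mod 73 = 1, so (-82/73) = 1.
Legendre symbol 1 ⇒ 73 is split.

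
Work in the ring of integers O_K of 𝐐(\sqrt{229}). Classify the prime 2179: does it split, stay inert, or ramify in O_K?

d = 229 ≡ 1 (mod 4), so O_K = ℤ[(1+√229)/2] and disc(K) = d = 229.
2179 ∤ 229, so 2179 is unramified.
Compute (229/2179) via Euler: 229^((2179-1)/2) mod 2179 = 1, so (229/2179) = 1.
d is a quadratic residue mod p, hence 2179 splits in O_K.

p splits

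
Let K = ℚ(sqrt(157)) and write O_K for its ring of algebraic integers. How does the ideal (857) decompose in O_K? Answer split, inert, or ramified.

157 mod 4 = 1, hence disc K = 157 and O_K = ℤ[(1+√157)/2].
disc(K) = 157 is not divisible by 857; 857 is unramified.
Legendre symbol by Euler's criterion: (157/857) ≡ 157^428 ≡ 856 (mod 857), i.e. (157/857) = -1.
d is a non-residue mod p, hence 857 remains inert in O_K.

p is inert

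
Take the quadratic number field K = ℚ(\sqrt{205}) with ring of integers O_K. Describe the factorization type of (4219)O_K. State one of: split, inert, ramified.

d = 205 ≡ 1 (mod 4), so O_K = ℤ[(1+√205)/2] and disc(K) = d = 205.
Since gcd(4219, 205) = 1 the prime 4219 does not ramify.
(205/4219) = 205^2109 mod 4219 = 1, giving Legendre symbol 1.
(205/4219) = 1, so 4219 splits.

splits completely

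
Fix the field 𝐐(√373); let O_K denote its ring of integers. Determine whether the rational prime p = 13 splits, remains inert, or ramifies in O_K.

split

d = 373 ≡ 1 (mod 4), so O_K = ℤ[(1+√373)/2] and disc(K) = d = 373.
13 ∤ 373, so 13 is unramified.
Compute (373/13) via Euler: 9^((13-1)/2) mod 13 = 1, so (373/13) = 1.
d is a quadratic residue mod p, hence 13 splits in O_K.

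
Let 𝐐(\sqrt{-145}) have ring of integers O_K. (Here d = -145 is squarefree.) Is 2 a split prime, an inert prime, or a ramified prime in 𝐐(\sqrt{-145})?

2 is ramified

Since -145 ≢ 1 mod 4, the ring of integers is ℤ[√-145] with discriminant 4·(-145) = -580.
Ramification test: 2 | -580. The prime 2 ramifies in K.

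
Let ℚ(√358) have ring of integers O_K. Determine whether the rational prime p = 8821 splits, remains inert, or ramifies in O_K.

8821 splits in O_K

d = 358 ≡ 2 (mod 4), so O_K = ℤ[√358] and disc(K) = 4d = 1432.
8821 ∤ 1432, so 8821 is unramified.
Compute (358/8821) via Euler: 358^((8821-1)/2) mod 8821 = 1, so (358/8821) = 1.
(358/8821) = 1, so 8821 splits.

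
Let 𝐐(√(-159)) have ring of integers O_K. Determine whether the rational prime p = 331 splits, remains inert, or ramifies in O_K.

Since -159 ≡ 1 mod 4, the ring of integers is ℤ[(1+√-159)/2] with discriminant -159.
disc(K) = -159 is not divisible by 331; 331 is unramified.
(-159/331) = 172^165 mod 331 = 1, giving Legendre symbol 1.
(-159/331) = 1, so 331 splits.

split — (331) = 𝔭₁𝔭₂ with 𝔭₁ ≠ 𝔭₂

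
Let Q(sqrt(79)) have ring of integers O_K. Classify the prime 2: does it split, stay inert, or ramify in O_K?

79 mod 4 = 3, hence disc K = 4·79 = 316 and O_K = ℤ[√79].
Ramification test: 2 | 316. The prime 2 ramifies in K.

2 is ramified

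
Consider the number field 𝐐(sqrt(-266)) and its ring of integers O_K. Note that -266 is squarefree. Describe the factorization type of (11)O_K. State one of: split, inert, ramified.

11 splits in O_K

-266 mod 4 = 2, hence disc K = 4·(-266) = -1064 and O_K = ℤ[√-266].
Since gcd(11, -1064) = 1 the prime 11 does not ramify.
Legendre symbol by Euler's criterion: (-266/11) ≡ (-266)^5 ≡ 1 (mod 11), i.e. (-266/11) = 1.
Legendre symbol 1 ⇒ 11 is split.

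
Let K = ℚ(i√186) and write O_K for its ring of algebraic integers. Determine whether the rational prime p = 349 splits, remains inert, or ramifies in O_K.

p is inert

d = -186 ≡ 2 (mod 4), so O_K = ℤ[√-186] and disc(K) = 4d = -744.
disc(K) = -744 is not divisible by 349; 349 is unramified.
Euler's criterion: (-186)^174 mod 349 = 348. Thus (-186|349) = -1.
Legendre symbol -1 ⇒ 349 is inert.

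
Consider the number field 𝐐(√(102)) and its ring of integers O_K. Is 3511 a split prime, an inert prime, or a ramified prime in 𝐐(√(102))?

Since 102 ≢ 1 mod 4, the ring of integers is ℤ[√102] with discriminant 4·102 = 408.
Since gcd(3511, 408) = 1 the prime 3511 does not ramify.
Legendre symbol by Euler's criterion: (102/3511) ≡ 102^1755 ≡ 3510 (mod 3511), i.e. (102/3511) = -1.
d is a non-residue mod p, hence 3511 remains inert in O_K.

3511 remains inert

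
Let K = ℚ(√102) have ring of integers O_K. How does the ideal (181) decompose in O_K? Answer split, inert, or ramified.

splits completely

Since 102 ≢ 1 mod 4, the ring of integers is ℤ[√102] with discriminant 4·102 = 408.
disc(K) = 408 is not divisible by 181; 181 is unramified.
Compute (102/181) via Euler: 102^((181-1)/2) mod 181 = 1, so (102/181) = 1.
Legendre symbol 1 ⇒ 181 is split.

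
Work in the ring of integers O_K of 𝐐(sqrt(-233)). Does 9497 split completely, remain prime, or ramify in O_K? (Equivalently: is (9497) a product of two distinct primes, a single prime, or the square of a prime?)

split — (9497) = 𝔭₁𝔭₂ with 𝔭₁ ≠ 𝔭₂

-233 mod 4 = 3, hence disc K = 4·(-233) = -932 and O_K = ℤ[√-233].
9497 ∤ -932, so 9497 is unramified.
Euler's criterion: (-233)^4748 mod 9497 = 1. Thus (-233|9497) = 1.
d is a quadratic residue mod p, hence 9497 splits in O_K.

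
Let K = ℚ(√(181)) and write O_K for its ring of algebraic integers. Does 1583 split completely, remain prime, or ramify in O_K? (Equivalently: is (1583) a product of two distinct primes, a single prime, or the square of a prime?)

181 mod 4 = 1, hence disc K = 181 and O_K = ℤ[(1+√181)/2].
1583 ∤ 181, so 1583 is unramified.
Compute (181/1583) via Euler: 181^((1583-1)/2) mod 1583 = 1, so (181/1583) = 1.
Legendre symbol 1 ⇒ 1583 is split.

split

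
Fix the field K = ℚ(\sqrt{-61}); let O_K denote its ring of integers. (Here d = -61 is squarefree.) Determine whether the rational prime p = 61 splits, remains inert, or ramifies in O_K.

-61 mod 4 = 3, hence disc K = 4·(-61) = -244 and O_K = ℤ[√-61].
61 divides disc(K) = -244, so 61 ramifies.

ramified — (61) = 𝔭²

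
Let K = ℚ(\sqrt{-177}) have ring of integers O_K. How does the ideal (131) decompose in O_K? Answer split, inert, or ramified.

131 remains inert

Since -177 ≢ 1 mod 4, the ring of integers is ℤ[√-177] with discriminant 4·(-177) = -708.
disc(K) = -708 is not divisible by 131; 131 is unramified.
Euler's criterion: (-177)^65 mod 131 = 130. Thus (-177|131) = -1.
Legendre symbol -1 ⇒ 131 is inert.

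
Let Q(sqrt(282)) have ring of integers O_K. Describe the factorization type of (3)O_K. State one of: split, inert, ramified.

Since 282 ≢ 1 mod 4, the ring of integers is ℤ[√282] with discriminant 4·282 = 1128.
3 divides disc(K) = 1128, so 3 ramifies.

p ramifies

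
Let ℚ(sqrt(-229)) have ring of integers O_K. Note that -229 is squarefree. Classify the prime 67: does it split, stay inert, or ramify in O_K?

split

Since -229 ≢ 1 mod 4, the ring of integers is ℤ[√-229] with discriminant 4·(-229) = -916.
disc(K) = -916 is not divisible by 67; 67 is unramified.
Compute (-229/67) via Euler: 39^((67-1)/2) mod 67 = 1, so (-229/67) = 1.
d is a quadratic residue mod p, hence 67 splits in O_K.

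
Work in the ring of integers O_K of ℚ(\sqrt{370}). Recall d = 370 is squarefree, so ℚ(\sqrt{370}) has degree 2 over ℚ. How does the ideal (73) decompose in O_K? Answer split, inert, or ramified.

inert — (73) stays prime in O_K

d = 370 ≡ 2 (mod 4), so O_K = ℤ[√370] and disc(K) = 4d = 1480.
disc(K) = 1480 is not divisible by 73; 73 is unramified.
Euler's criterion: 370^36 mod 73 = 72. Thus (370|73) = -1.
Legendre symbol -1 ⇒ 73 is inert.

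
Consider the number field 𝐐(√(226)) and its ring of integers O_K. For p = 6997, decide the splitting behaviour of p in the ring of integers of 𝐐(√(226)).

inert

d = 226 ≡ 2 (mod 4), so O_K = ℤ[√226] and disc(K) = 4d = 904.
6997 ∤ 904, so 6997 is unramified.
Euler's criterion: 226^3498 mod 6997 = 6996. Thus (226|6997) = -1.
d is a non-residue mod p, hence 6997 remains inert in O_K.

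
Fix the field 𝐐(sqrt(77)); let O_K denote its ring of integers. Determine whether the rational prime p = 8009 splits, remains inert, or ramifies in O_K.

split — (8009) = 𝔭₁𝔭₂ with 𝔭₁ ≠ 𝔭₂

d = 77 ≡ 1 (mod 4), so O_K = ℤ[(1+√77)/2] and disc(K) = d = 77.
disc(K) = 77 is not divisible by 8009; 8009 is unramified.
(77/8009) = 77^4004 mod 8009 = 1, giving Legendre symbol 1.
(77/8009) = 1, so 8009 splits.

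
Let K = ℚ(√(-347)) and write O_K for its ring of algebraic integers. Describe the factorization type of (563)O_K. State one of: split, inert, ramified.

inert — (563) stays prime in O_K

d = -347 ≡ 1 (mod 4), so O_K = ℤ[(1+√-347)/2] and disc(K) = d = -347.
563 ∤ -347, so 563 is unramified.
(-347/563) = 216^281 mod 563 = 562, giving Legendre symbol -1.
Legendre symbol -1 ⇒ 563 is inert.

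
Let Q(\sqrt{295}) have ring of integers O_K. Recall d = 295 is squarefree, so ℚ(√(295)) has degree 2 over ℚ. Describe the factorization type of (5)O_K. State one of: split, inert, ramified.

Since 295 ≢ 1 mod 4, the ring of integers is ℤ[√295] with discriminant 4·295 = 1180.
5 divides disc(K) = 1180, so 5 ramifies.

ramifies in O_K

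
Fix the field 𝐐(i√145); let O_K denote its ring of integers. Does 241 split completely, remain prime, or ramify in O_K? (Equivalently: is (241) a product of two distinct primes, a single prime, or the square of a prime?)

Since -145 ≢ 1 mod 4, the ring of integers is ℤ[√-145] with discriminant 4·(-145) = -580.
Since gcd(241, -580) = 1 the prime 241 does not ramify.
Euler's criterion: (-145)^120 mod 241 = 1. Thus (-145|241) = 1.
d is a quadratic residue mod p, hence 241 splits in O_K.

p splits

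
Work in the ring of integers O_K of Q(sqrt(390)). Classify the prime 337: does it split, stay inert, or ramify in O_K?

inert — (337) stays prime in O_K

d = 390 ≡ 2 (mod 4), so O_K = ℤ[√390] and disc(K) = 4d = 1560.
disc(K) = 1560 is not divisible by 337; 337 is unramified.
Legendre symbol by Euler's criterion: (390/337) ≡ 390^168 ≡ 336 (mod 337), i.e. (390/337) = -1.
d is a non-residue mod p, hence 337 remains inert in O_K.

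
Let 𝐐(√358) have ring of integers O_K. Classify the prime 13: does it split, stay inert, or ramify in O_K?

remains prime (inert)

d = 358 ≡ 2 (mod 4), so O_K = ℤ[√358] and disc(K) = 4d = 1432.
Since gcd(13, 1432) = 1 the prime 13 does not ramify.
Legendre symbol by Euler's criterion: (358/13) ≡ 358^6 ≡ 12 (mod 13), i.e. (358/13) = -1.
(358/13) = -1, so 13 is inert.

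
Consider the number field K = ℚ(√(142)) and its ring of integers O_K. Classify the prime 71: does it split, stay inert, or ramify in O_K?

71 is ramified

142 mod 4 = 2, hence disc K = 4·142 = 568 and O_K = ℤ[√142].
71 divides disc(K) = 568, so 71 ramifies.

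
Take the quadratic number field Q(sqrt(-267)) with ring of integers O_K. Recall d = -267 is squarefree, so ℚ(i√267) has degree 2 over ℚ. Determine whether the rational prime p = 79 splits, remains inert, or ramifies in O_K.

split

d = -267 ≡ 1 (mod 4), so O_K = ℤ[(1+√-267)/2] and disc(K) = d = -267.
79 ∤ -267, so 79 is unramified.
Legendre symbol by Euler's criterion: (-267/79) ≡ (-267)^39 ≡ 1 (mod 79), i.e. (-267/79) = 1.
d is a quadratic residue mod p, hence 79 splits in O_K.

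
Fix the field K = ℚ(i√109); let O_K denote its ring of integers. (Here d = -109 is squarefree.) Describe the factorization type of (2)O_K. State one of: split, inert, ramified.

Since -109 ≢ 1 mod 4, the ring of integers is ℤ[√-109] with discriminant 4·(-109) = -436.
Ramification test: 2 | -436. The prime 2 ramifies in K.

ramified — (2) = 𝔭²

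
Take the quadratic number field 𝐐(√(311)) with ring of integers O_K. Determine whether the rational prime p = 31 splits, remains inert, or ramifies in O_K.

Since 311 ≢ 1 mod 4, the ring of integers is ℤ[√311] with discriminant 4·311 = 1244.
disc(K) = 1244 is not divisible by 31; 31 is unramified.
Euler's criterion: 311^15 mod 31 = 1. Thus (311|31) = 1.
d is a quadratic residue mod p, hence 31 splits in O_K.

split — (31) = 𝔭₁𝔭₂ with 𝔭₁ ≠ 𝔭₂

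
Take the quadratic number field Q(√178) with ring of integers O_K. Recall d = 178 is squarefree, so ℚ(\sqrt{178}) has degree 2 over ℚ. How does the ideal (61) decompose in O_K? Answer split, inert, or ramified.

Since 178 ≢ 1 mod 4, the ring of integers is ℤ[√178] with discriminant 4·178 = 712.
disc(K) = 712 is not divisible by 61; 61 is unramified.
(178/61) = 56^30 mod 61 = 1, giving Legendre symbol 1.
(178/61) = 1, so 61 splits.

split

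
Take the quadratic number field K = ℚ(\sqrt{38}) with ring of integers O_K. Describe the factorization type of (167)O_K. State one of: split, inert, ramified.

167 splits in O_K

d = 38 ≡ 2 (mod 4), so O_K = ℤ[√38] and disc(K) = 4d = 152.
167 ∤ 152, so 167 is unramified.
Legendre symbol by Euler's criterion: (38/167) ≡ 38^83 ≡ 1 (mod 167), i.e. (38/167) = 1.
(38/167) = 1, so 167 splits.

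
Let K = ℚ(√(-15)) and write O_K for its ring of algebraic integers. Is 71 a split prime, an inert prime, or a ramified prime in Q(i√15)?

p is inert

-15 mod 4 = 1, hence disc K = -15 and O_K = ℤ[(1+√-15)/2].
disc(K) = -15 is not divisible by 71; 71 is unramified.
(-15/71) = 56^35 mod 71 = 70, giving Legendre symbol -1.
d is a non-residue mod p, hence 71 remains inert in O_K.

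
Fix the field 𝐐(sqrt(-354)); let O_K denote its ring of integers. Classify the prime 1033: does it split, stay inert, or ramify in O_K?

d = -354 ≡ 2 (mod 4), so O_K = ℤ[√-354] and disc(K) = 4d = -1416.
disc(K) = -1416 is not divisible by 1033; 1033 is unramified.
Legendre symbol by Euler's criterion: (-354/1033) ≡ (-354)^516 ≡ 1032 (mod 1033), i.e. (-354/1033) = -1.
(-354/1033) = -1, so 1033 is inert.

remains prime (inert)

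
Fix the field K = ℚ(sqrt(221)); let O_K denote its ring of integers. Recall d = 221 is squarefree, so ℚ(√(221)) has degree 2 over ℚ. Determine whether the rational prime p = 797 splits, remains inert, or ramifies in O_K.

split — (797) = 𝔭₁𝔭₂ with 𝔭₁ ≠ 𝔭₂

221 mod 4 = 1, hence disc K = 221 and O_K = ℤ[(1+√221)/2].
Since gcd(797, 221) = 1 the prime 797 does not ramify.
(221/797) = 221^398 mod 797 = 1, giving Legendre symbol 1.
(221/797) = 1, so 797 splits.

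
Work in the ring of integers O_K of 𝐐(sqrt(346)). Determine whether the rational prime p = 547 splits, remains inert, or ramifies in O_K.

split

346 mod 4 = 2, hence disc K = 4·346 = 1384 and O_K = ℤ[√346].
Since gcd(547, 1384) = 1 the prime 547 does not ramify.
Euler's criterion: 346^273 mod 547 = 1. Thus (346|547) = 1.
Legendre symbol 1 ⇒ 547 is split.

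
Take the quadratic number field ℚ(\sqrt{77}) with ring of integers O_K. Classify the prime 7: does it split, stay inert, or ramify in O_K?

d = 77 ≡ 1 (mod 4), so O_K = ℤ[(1+√77)/2] and disc(K) = d = 77.
Ramification test: 7 | 77. The prime 7 ramifies in K.

ramified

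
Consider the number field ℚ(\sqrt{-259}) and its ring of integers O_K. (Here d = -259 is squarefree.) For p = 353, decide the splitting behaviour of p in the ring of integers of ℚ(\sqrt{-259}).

split

-259 mod 4 = 1, hence disc K = -259 and O_K = ℤ[(1+√-259)/2].
disc(K) = -259 is not divisible by 353; 353 is unramified.
Legendre symbol by Euler's criterion: (-259/353) ≡ (-259)^176 ≡ 1 (mod 353), i.e. (-259/353) = 1.
d is a quadratic residue mod p, hence 353 splits in O_K.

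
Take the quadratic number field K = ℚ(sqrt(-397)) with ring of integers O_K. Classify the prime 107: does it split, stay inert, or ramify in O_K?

107 remains inert

Since -397 ≢ 1 mod 4, the ring of integers is ℤ[√-397] with discriminant 4·(-397) = -1588.
Since gcd(107, -1588) = 1 the prime 107 does not ramify.
(-397/107) = 31^53 mod 107 = 106, giving Legendre symbol -1.
d is a non-residue mod p, hence 107 remains inert in O_K.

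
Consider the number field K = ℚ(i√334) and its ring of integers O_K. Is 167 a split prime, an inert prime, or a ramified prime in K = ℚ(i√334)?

Since -334 ≢ 1 mod 4, the ring of integers is ℤ[√-334] with discriminant 4·(-334) = -1336.
Ramification test: 167 | -1336. The prime 167 ramifies in K.

ramified — (167) = 𝔭²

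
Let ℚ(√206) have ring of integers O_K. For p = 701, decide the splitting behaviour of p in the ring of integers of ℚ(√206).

inert — (701) stays prime in O_K

Since 206 ≢ 1 mod 4, the ring of integers is ℤ[√206] with discriminant 4·206 = 824.
Since gcd(701, 824) = 1 the prime 701 does not ramify.
Legendre symbol by Euler's criterion: (206/701) ≡ 206^350 ≡ 700 (mod 701), i.e. (206/701) = -1.
d is a non-residue mod p, hence 701 remains inert in O_K.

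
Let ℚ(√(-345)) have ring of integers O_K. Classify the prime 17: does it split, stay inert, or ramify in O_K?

17 remains inert

-345 mod 4 = 3, hence disc K = 4·(-345) = -1380 and O_K = ℤ[√-345].
disc(K) = -1380 is not divisible by 17; 17 is unramified.
Compute (-345/17) via Euler: 12^((17-1)/2) mod 17 = 16, so (-345/17) = -1.
d is a non-residue mod p, hence 17 remains inert in O_K.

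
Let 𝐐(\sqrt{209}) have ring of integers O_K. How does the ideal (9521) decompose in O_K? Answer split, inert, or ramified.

p splits

209 mod 4 = 1, hence disc K = 209 and O_K = ℤ[(1+√209)/2].
Since gcd(9521, 209) = 1 the prime 9521 does not ramify.
Compute (209/9521) via Euler: 209^((9521-1)/2) mod 9521 = 1, so (209/9521) = 1.
d is a quadratic residue mod p, hence 9521 splits in O_K.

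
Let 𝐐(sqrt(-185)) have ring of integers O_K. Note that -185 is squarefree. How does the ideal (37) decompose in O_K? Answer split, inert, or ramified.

37 is ramified

Since -185 ≢ 1 mod 4, the ring of integers is ℤ[√-185] with discriminant 4·(-185) = -740.
37 divides disc(K) = -740, so 37 ramifies.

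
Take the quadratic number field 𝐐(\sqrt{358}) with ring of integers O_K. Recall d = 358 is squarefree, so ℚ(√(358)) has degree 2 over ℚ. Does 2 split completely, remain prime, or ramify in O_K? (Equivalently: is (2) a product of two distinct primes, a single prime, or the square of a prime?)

d = 358 ≡ 2 (mod 4), so O_K = ℤ[√358] and disc(K) = 4d = 1432.
Ramification test: 2 | 1432. The prime 2 ramifies in K.

p ramifies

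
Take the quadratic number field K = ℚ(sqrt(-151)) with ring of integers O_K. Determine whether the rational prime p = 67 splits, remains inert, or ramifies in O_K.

inert

-151 mod 4 = 1, hence disc K = -151 and O_K = ℤ[(1+√-151)/2].
67 ∤ -151, so 67 is unramified.
Euler's criterion: (-151)^33 mod 67 = 66. Thus (-151|67) = -1.
Legendre symbol -1 ⇒ 67 is inert.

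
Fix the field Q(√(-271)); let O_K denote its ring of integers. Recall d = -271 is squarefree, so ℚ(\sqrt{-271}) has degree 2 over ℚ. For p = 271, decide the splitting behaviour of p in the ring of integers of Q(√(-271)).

Since -271 ≡ 1 mod 4, the ring of integers is ℤ[(1+√-271)/2] with discriminant -271.
disc(K) = -271 = 271·(-1), so p = 271 is ramified.

ramified — (271) = 𝔭²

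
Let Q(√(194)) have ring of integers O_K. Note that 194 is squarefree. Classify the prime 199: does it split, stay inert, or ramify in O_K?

Since 194 ≢ 1 mod 4, the ring of integers is ℤ[√194] with discriminant 4·194 = 776.
199 ∤ 776, so 199 is unramified.
(194/199) = 194^99 mod 199 = 198, giving Legendre symbol -1.
d is a non-residue mod p, hence 199 remains inert in O_K.

199 remains inert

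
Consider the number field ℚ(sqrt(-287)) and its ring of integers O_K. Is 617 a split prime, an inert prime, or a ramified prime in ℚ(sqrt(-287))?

617 splits in O_K

Since -287 ≡ 1 mod 4, the ring of integers is ℤ[(1+√-287)/2] with discriminant -287.
Since gcd(617, -287) = 1 the prime 617 does not ramify.
Euler's criterion: (-287)^308 mod 617 = 1. Thus (-287|617) = 1.
d is a quadratic residue mod p, hence 617 splits in O_K.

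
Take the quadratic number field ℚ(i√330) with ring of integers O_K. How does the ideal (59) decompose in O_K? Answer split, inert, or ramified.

d = -330 ≡ 2 (mod 4), so O_K = ℤ[√-330] and disc(K) = 4d = -1320.
Since gcd(59, -1320) = 1 the prime 59 does not ramify.
Euler's criterion: (-330)^29 mod 59 = 58. Thus (-330|59) = -1.
d is a non-residue mod p, hence 59 remains inert in O_K.

remains prime (inert)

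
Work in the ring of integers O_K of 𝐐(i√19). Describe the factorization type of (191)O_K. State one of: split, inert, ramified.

d = -19 ≡ 1 (mod 4), so O_K = ℤ[(1+√-19)/2] and disc(K) = d = -19.
191 ∤ -19, so 191 is unramified.
Legendre symbol by Euler's criterion: (-19/191) ≡ (-19)^95 ≡ 1 (mod 191), i.e. (-19/191) = 1.
d is a quadratic residue mod p, hence 191 splits in O_K.

split — (191) = 𝔭₁𝔭₂ with 𝔭₁ ≠ 𝔭₂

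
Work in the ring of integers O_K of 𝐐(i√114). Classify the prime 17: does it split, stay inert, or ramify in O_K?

inert — (17) stays prime in O_K

-114 mod 4 = 2, hence disc K = 4·(-114) = -456 and O_K = ℤ[√-114].
17 ∤ -456, so 17 is unramified.
Compute (-114/17) via Euler: 5^((17-1)/2) mod 17 = 16, so (-114/17) = -1.
d is a non-residue mod p, hence 17 remains inert in O_K.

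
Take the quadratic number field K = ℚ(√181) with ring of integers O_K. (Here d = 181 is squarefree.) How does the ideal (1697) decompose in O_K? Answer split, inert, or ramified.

181 mod 4 = 1, hence disc K = 181 and O_K = ℤ[(1+√181)/2].
1697 ∤ 181, so 1697 is unramified.
(181/1697) = 181^848 mod 1697 = 1696, giving Legendre symbol -1.
(181/1697) = -1, so 1697 is inert.

inert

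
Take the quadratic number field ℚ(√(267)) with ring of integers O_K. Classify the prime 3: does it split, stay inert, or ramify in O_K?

Since 267 ≢ 1 mod 4, the ring of integers is ℤ[√267] with discriminant 4·267 = 1068.
Ramification test: 3 | 1068. The prime 3 ramifies in K.

ramifies in O_K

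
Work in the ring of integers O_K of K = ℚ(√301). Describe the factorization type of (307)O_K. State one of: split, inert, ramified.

p is inert

301 mod 4 = 1, hence disc K = 301 and O_K = ℤ[(1+√301)/2].
Since gcd(307, 301) = 1 the prime 307 does not ramify.
Legendre symbol by Euler's criterion: (301/307) ≡ 301^153 ≡ 306 (mod 307), i.e. (301/307) = -1.
(301/307) = -1, so 307 is inert.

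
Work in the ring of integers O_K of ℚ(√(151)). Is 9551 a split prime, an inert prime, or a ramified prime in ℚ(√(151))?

d = 151 ≡ 3 (mod 4), so O_K = ℤ[√151] and disc(K) = 4d = 604.
9551 ∤ 604, so 9551 is unramified.
Euler's criterion: 151^4775 mod 9551 = 9550. Thus (151|9551) = -1.
d is a non-residue mod p, hence 9551 remains inert in O_K.

inert — (9551) stays prime in O_K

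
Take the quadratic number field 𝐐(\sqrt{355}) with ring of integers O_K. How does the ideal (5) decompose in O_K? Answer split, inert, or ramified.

ramifies in O_K

d = 355 ≡ 3 (mod 4), so O_K = ℤ[√355] and disc(K) = 4d = 1420.
disc(K) = 1420 = 5·284, so p = 5 is ramified.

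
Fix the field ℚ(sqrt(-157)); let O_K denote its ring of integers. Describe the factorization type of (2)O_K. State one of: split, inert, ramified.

Since -157 ≢ 1 mod 4, the ring of integers is ℤ[√-157] with discriminant 4·(-157) = -628.
2 divides disc(K) = -628, so 2 ramifies.

ramifies in O_K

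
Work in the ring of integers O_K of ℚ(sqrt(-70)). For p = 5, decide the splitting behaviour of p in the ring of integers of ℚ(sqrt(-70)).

5 is ramified

d = -70 ≡ 2 (mod 4), so O_K = ℤ[√-70] and disc(K) = 4d = -280.
Ramification test: 5 | -280. The prime 5 ramifies in K.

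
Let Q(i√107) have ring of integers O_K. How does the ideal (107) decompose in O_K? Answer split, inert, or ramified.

107 is ramified

-107 mod 4 = 1, hence disc K = -107 and O_K = ℤ[(1+√-107)/2].
disc(K) = -107 = 107·(-1), so p = 107 is ramified.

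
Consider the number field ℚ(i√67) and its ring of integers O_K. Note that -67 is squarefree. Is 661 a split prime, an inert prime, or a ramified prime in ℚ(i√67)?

d = -67 ≡ 1 (mod 4), so O_K = ℤ[(1+√-67)/2] and disc(K) = d = -67.
disc(K) = -67 is not divisible by 661; 661 is unramified.
Legendre symbol by Euler's criterion: (-67/661) ≡ (-67)^330 ≡ 660 (mod 661), i.e. (-67/661) = -1.
d is a non-residue mod p, hence 661 remains inert in O_K.

remains prime (inert)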